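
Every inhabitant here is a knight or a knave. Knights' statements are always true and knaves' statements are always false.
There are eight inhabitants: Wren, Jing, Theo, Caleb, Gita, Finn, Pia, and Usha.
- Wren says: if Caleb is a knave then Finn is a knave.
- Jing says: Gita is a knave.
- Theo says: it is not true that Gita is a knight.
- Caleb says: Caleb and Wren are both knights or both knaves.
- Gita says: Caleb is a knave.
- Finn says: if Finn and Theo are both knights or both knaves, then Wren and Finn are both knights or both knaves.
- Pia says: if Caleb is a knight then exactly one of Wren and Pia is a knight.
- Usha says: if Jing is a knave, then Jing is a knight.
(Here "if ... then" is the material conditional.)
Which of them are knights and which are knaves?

Wren is a knight, and the claim "if Caleb is a knave then Finn is a knave" is indeed True.
Since Jing is a knave, "Gita is a knave" needs to be False, which holds.
Theo is a knave, so "it is not true that Gita is a knight" must be False — and it is.
Caleb is a knave, so "Caleb and Wren are both knights or both knaves" must be False — and it is.
Gita is a knight; "Caleb is a knave" is True, as required.
As a knave, Finn's statement "if Finn and Theo are both knights or both knaves, then Wren and Finn are both knights or both knaves" should be False; it is.
Pia is a knight, so "if Caleb is a knight then exactly one of Wren and Pia is a knight" must be True — and it is.
As a knave, Usha's statement "if Jing is a knave, then Jing is a knight" should be False; it is.

Wren is a knight, Jing is a knave, Theo is a knave, Caleb is a knave, Gita is a knight, Finn is a knave, Pia is a knight, and Usha is a knave.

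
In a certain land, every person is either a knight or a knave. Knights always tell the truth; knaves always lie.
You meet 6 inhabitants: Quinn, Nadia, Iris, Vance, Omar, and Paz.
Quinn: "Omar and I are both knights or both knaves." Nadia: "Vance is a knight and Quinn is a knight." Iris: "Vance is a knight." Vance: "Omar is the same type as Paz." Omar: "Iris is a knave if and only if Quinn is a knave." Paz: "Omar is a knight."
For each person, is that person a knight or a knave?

Quinn (knight): "Omar and I are both knights or both knaves" — True. ✓
Nadia is a knight, so "Vance is a knight and Quinn is a knight" must be True — and it is.
Iris is a knight; "Vance is a knight" is True, as required.
As a knight, Vance's statement "Omar is the same type as Paz" should be True; it is.
As a knight, Omar's statement "Iris is a knave if and only if Quinn is a knave" should be True; it is.
Paz is a knight, and the claim "Omar is a knight" is indeed True.

Quinn is a knight, Nadia is a knight, Iris is a knight, Vance is a knight, Omar is a knight, and Paz is a knight.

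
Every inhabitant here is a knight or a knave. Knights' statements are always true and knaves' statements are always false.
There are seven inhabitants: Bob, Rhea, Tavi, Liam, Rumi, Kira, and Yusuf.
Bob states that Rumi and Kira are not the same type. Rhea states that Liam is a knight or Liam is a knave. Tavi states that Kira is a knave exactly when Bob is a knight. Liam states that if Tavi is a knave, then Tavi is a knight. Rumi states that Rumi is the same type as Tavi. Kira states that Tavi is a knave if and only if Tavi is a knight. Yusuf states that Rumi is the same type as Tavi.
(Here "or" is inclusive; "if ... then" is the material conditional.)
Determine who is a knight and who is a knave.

Bob is a knight, Rhea is a knight, Tavi is a knight, Liam is a knight, Rumi is a knight, Kira is a knave, and Yusuf is a knight.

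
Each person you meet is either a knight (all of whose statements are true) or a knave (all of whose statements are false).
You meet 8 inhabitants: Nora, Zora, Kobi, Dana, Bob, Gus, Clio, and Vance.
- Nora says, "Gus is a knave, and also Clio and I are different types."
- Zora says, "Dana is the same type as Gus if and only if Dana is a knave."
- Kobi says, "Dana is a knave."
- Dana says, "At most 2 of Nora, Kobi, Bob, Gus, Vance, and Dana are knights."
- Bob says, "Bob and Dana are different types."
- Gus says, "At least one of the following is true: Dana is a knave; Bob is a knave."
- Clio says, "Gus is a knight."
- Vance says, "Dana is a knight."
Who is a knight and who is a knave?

Knights: Kobi, Bob, Gus, and Clio. Knaves: Nora, Zora, Dana, and Vance.

As a knave, Nora's statement "Gus is a knave, and also Clio and I are different types" should be False; it is.
Since Zora is a knave, "Dana is the same type as Gus if and only if Dana is a knave" needs to be False, which holds.
As a knight, Kobi's statement "Dana is a knave" should be True; it is.
Dana is a knave, so "at most 2 of Nora, Kobi, Bob, Gus, Vance, and Dana are knights" must be False — and it is.
Bob is a knight; "Bob and Dana are different types" is True, as required.
Gus is a knight; "at least one of the following is true: Dana is a knave; Bob is a knave" is True, as required.
Clio is a knight, and the claim "Gus is a knight" is indeed True.
Vance is a knave; "Dana is a knight" is False, as required.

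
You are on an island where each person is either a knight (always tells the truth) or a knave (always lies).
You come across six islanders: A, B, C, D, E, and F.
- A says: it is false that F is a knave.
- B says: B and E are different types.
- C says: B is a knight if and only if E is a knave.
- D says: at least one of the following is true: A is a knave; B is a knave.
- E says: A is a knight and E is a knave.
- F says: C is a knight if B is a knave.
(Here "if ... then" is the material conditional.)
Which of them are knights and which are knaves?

Knights: D. Knaves: A, B, C, E, and F.

As a knave, A's statement "it is false that F is a knave" should be false; it is.
As a knave, B's statement "B and E are different types" should be false; it is.
C is a knave; "B is a knight if and only if E is a knave" is false, as required.
Since D is a knight, "at least one of the following is true: A is a knave; B is a knave" needs to be true, which holds.
E is a knave; "A is a knight and E is a knave" is false, as required.
F is a knave, so "C is a knight if B is a knave" must be false — and it is.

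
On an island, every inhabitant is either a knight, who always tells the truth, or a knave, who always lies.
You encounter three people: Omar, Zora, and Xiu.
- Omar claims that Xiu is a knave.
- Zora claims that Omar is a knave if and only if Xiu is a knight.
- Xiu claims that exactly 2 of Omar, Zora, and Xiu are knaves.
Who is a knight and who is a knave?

Omar is a knight, Zora is a knight, and Xiu is a knave.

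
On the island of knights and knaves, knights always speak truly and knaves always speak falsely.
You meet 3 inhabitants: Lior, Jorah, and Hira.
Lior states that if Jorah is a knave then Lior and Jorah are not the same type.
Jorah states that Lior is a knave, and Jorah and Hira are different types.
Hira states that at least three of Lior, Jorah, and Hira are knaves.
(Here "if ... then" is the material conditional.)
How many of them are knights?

1

The unique consistent assignment is Lior=knight, Jorah=knave, Hira=knave.
That has 1 knight.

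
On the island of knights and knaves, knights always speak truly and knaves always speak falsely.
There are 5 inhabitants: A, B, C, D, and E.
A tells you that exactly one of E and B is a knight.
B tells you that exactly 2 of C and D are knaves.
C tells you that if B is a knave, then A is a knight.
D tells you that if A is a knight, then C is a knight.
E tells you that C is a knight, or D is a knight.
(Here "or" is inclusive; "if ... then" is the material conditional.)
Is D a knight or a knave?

D is a knight.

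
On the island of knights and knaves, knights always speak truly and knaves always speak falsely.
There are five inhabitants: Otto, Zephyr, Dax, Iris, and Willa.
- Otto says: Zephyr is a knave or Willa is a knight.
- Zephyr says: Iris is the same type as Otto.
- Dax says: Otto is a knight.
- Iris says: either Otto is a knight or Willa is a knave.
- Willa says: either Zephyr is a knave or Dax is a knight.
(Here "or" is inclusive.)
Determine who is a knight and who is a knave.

Suppose Otto is a knave. Then Otto's statement "Zephyr is a knave or Willa is a knight" would have to be false. Checking the 16 ways to assign the others, none is consistent with every speaker.
(For instance, with Zephyr=knight, Dax=knight, Iris=knight, Willa=knight, Otto's claim "Zephyr is a knave or Willa is a knight" comes out true where it would need to be false.)
So Otto must be a knight, making "Zephyr is a knave or Willa is a knight" true. Taking Otto=knight, Zephyr=knight, Dax=knight, Iris=knight, Willa=knight, each remaining statement checks out:
  Zephyr (knight): "Iris is the same type as Otto" — true. ✓
  Dax (knight): "Otto is a knight" — true. ✓
  Iris (knight): "either Otto is a knight or Willa is a knave" — true. ✓
  Willa (knight): "either Zephyr is a knave or Dax is a knight" — true. ✓
This is the unique consistent assignment.

Otto is a knight, Zephyr is a knight, Dax is a knight, Iris is a knight, and Willa is a knight.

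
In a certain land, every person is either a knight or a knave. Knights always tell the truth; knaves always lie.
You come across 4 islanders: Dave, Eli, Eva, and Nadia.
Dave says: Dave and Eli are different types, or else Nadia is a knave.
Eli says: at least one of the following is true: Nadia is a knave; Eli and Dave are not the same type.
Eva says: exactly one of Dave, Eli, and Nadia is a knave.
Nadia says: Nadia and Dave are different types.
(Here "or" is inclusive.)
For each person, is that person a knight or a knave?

Dave is a knave, Eli is a knave, Eva is a knave, and Nadia is a knight.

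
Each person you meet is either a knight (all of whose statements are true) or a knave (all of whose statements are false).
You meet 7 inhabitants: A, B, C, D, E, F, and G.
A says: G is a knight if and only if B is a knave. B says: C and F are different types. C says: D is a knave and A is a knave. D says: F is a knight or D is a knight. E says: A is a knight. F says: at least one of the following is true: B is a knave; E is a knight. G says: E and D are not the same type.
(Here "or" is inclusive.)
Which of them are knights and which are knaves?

Knights: A, B, D, E, and F. Knaves: C and G.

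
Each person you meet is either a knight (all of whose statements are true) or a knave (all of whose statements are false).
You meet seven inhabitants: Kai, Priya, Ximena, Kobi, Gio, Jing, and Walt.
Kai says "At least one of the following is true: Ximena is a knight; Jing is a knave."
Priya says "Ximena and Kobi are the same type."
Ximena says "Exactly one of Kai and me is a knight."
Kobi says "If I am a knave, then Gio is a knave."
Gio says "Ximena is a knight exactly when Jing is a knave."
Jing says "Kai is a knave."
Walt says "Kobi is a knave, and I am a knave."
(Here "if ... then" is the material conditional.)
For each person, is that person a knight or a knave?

Since Kai is a knave, "at least one of the following is true: Ximena is a knight; Jing is a knave" needs to be False, which holds.
Since Priya is a knave, "Ximena and Kobi are the same type" needs to be False, which holds.
Ximena is a knave; "exactly one of Kai and me is a knight" is False, as required.
Kobi is a knight, so "if I am a knave, then Gio is a knave" must be True — and it is.
Gio is a knight, so "Ximena is a knight exactly when Jing is a knave" must be True — and it is.
Jing is a knight; "Kai is a knave" is True, as required.
Walt is a knave, so "Kobi is a knave, and I am a knave" must be False — and it is.

Knights: Kobi, Gio, and Jing. Knaves: Kai, Priya, Ximena, and Walt.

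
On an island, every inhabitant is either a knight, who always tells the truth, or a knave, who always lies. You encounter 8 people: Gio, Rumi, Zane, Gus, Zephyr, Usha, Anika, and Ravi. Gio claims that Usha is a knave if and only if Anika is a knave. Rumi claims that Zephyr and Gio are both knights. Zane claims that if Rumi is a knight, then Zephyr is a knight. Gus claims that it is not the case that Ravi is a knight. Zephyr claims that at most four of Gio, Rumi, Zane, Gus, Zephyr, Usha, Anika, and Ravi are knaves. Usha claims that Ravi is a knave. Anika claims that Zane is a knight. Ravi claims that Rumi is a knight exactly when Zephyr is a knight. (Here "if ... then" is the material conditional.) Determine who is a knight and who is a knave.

Gio is a knave, Rumi is a knave, Zane is a knight, Gus is a knave, Zephyr is a knave, Usha is a knave, Anika is a knight, and Ravi is a knight.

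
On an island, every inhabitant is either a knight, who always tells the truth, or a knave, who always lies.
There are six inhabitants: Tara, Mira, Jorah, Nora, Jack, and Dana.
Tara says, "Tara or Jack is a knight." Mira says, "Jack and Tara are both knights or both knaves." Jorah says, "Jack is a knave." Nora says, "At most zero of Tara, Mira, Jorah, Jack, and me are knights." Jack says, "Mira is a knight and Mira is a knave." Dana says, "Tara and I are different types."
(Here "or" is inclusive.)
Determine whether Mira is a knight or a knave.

Consistent assignments: {Tara=knave, Mira=knight, Jorah=knight, Nora=knave, Jack=knave, Dana=knight}; {Tara=knave, Mira=knight, Jorah=knight, Nora=knave, Jack=knave, Dana=knave}
In every consistent assignment, Mira is a knight.

Mira is a knight.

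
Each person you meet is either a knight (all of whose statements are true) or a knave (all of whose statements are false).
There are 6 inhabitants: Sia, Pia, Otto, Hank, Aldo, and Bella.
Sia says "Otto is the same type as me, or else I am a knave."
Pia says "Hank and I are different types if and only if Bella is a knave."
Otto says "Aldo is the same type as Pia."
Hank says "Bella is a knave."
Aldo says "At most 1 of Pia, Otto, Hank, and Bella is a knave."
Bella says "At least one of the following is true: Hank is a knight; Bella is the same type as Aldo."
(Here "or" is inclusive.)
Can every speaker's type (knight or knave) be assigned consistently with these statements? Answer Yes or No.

No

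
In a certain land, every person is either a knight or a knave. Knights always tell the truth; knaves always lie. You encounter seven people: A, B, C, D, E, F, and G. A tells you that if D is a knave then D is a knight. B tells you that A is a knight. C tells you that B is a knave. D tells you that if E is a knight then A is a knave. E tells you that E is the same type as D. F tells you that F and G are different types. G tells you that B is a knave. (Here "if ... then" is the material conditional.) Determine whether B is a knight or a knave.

Consistent assignments: {A=knight, B=knight, C=knave, D=knight, E=knave, F=knight, G=knave}; {A=knight, B=knight, C=knave, D=knight, E=knave, F=knave, G=knave}
In every consistent assignment, B is a knight.

B is a knight.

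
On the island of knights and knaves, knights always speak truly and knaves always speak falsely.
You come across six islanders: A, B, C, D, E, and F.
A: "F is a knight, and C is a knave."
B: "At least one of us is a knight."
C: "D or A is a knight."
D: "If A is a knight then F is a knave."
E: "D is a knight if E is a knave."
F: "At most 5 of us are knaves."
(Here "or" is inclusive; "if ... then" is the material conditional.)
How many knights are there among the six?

5

The unique consistent assignment is A=knave, B=knight, C=knight, D=knight, E=knight, F=knight.
That has 5 knights.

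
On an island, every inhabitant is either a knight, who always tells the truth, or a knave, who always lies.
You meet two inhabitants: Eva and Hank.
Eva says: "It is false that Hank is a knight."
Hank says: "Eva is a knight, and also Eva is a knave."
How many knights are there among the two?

1

The unique consistent assignment is Eva=knight, Hank=knave.
That has 1 knight.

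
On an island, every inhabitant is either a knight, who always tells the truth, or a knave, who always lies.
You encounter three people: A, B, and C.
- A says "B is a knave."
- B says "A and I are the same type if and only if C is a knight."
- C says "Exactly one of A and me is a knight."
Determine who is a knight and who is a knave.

Since A is a knave, "B is a knave" needs to be False, which holds.
B is a knight, so "A and I are the same type if and only if C is a knight" must be True — and it is.
C is a knave, so "exactly one of A and me is a knight" must be False — and it is.

Knights: B. Knaves: A and C.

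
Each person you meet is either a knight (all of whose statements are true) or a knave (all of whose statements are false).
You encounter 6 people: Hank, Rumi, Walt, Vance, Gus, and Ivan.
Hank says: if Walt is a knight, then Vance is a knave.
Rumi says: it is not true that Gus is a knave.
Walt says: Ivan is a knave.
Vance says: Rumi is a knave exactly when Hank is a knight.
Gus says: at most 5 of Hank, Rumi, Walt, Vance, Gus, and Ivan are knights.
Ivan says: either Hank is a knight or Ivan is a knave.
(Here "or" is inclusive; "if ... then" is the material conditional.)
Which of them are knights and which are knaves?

Hank is a knight, Rumi is a knight, Walt is a knave, Vance is a knave, Gus is a knight, and Ivan is a knight.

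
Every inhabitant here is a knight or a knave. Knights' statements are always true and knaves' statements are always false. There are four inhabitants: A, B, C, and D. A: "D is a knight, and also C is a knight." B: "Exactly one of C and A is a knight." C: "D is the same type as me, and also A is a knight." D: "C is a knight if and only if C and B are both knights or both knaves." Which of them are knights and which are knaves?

Suppose A is a knight. Then A's statement "D is a knight, and also C is a knight" would have to be true. Checking the 8 ways to assign the others, none is consistent with every speaker.
(For instance, with B=knave, C=knave, D=knave, A's claim "D is a knight, and also C is a knight" comes out false where it would need to be true.)
So A must be a knave, making "D is a knight, and also C is a knight" false. Taking A=knave, B=knave, C=knave, D=knave, each remaining statement checks out:
  B (knave): "exactly one of C and A is a knight" — false. ✓
  C (knave): "D is the same type as me, and also A is a knight" — false. ✓
  D (knave): "C is a knight if and only if C and B are both knights or both knaves" — false. ✓
This is the unique consistent assignment.

Knights: none. Knaves: A, B, C, and D.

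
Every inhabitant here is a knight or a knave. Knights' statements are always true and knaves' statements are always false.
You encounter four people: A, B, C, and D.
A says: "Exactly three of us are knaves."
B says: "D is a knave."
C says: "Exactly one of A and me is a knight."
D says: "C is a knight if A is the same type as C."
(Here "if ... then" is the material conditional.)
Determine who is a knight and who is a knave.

A is a knave, B is a knave, C is a knight, and D is a knight.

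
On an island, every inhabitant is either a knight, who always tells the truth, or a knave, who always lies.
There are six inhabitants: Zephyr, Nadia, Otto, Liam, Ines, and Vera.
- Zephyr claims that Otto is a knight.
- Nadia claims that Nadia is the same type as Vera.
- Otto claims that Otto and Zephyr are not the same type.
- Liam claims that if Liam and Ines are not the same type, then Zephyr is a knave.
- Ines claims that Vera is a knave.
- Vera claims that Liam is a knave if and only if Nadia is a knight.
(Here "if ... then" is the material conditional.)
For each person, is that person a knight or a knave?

Zephyr is a knave; "Otto is a knight" is False, as required.
Nadia (knave): "Nadia is the same type as Vera" — False. ✓
As a knave, Otto's statement "Otto and Zephyr are not the same type" should be False; it is.
As a knight, Liam's statement "if Liam and Ines are not the same type, then Zephyr is a knave" should be True; it is.
Ines is a knave, and the claim "Vera is a knave" is indeed False.
As a knight, Vera's statement "Liam is a knave if and only if Nadia is a knight" should be True; it is.

Knights: Liam and Vera. Knaves: Zephyr, Nadia, Otto, and Ines.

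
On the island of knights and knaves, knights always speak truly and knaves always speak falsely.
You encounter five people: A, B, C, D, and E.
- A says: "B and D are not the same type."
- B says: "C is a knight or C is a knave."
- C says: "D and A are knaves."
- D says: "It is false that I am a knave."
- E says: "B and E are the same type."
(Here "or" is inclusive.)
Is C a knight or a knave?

C is a knave.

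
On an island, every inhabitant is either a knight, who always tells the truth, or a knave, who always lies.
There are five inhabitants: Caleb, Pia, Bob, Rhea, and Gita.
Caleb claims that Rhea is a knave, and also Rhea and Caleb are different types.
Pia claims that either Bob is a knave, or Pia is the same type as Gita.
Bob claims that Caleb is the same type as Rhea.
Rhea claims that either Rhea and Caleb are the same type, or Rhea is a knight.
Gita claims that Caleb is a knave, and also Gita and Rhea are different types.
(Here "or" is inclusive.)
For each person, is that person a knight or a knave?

Suppose Caleb is a knave. Then Caleb's statement "Rhea is a knave, and also Rhea and Caleb are different types" would have to be false. Checking the 16 ways to assign the others, none is consistent with every speaker.
(For instance, with Pia=knight, Bob=knave, Rhea=knave, Gita=knave, Bob's claim "Caleb is the same type as Rhea" comes out true where it would need to be false.)
So Caleb must be a knight, making "Rhea is a knave, and also Rhea and Caleb are different types" true. Taking Caleb=knight, Pia=knight, Bob=knave, Rhea=knave, Gita=knave, each remaining statement checks out:
  Pia (knight): "either Bob is a knave, or Pia is the same type as Gita" — true. ✓
  Bob (knave): "Caleb is the same type as Rhea" — false. ✓
  Rhea (knave): "either Rhea and Caleb are the same type, or Rhea is a knight" — false. ✓
  Gita (knave): "Caleb is a knave, and also Gita and Rhea are different types" — false. ✓
This is the unique consistent assignment.

Knights: Caleb and Pia. Knaves: Bob, Rhea, and Gita.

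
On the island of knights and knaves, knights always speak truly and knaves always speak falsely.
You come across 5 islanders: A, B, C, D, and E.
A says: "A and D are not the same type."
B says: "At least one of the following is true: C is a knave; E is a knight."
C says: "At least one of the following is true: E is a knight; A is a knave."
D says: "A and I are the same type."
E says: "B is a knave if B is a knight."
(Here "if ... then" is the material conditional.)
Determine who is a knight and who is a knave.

A is a knight, B is a knight, C is a knave, D is a knave, and E is a knave.

A is a knight, and the claim "A and D are not the same type" is indeed true.
Since B is a knight, "at least one of the following is true: C is a knave; E is a knight" needs to be true, which holds.
Since C is a knave, "at least one of the following is true: E is a knight; A is a knave" needs to be False, which holds.
Since D is a knave, "A and I are the same type" needs to be False, which holds.
E is a knave, and the claim "B is a knave if B is a knight" is indeed False.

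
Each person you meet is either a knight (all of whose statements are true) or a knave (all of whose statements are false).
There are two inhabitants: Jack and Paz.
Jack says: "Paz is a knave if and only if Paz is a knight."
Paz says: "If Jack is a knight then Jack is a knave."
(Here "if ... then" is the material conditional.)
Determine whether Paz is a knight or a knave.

Paz is a knight.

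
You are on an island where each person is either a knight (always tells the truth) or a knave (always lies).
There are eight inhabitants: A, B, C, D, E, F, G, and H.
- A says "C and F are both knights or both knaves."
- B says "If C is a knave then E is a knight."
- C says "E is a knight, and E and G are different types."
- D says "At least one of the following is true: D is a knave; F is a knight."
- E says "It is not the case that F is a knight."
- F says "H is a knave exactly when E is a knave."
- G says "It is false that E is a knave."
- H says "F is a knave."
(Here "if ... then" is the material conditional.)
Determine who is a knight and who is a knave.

As a knave, A's statement "C and F are both knights or both knaves" should be False; it is.
B is a knave, and the claim "if C is a knave then E is a knight" is indeed False.
C is a knave, and the claim "E is a knight, and E and G are different types" is indeed False.
D is a knight, and the claim "at least one of the following is true: D is a knave; F is a knight" is indeed True.
Since E is a knave, "it is not the case that F is a knight" needs to be False, which holds.
F is a knight, and the claim "H is a knave exactly when E is a knave" is indeed True.
As a knave, G's statement "it is false that E is a knave" should be False; it is.
H (knave): "F is a knave" — False. ✓

A is a knave, B is a knave, C is a knave, D is a knight, E is a knave, F is a knight, G is a knave, and H is a knave.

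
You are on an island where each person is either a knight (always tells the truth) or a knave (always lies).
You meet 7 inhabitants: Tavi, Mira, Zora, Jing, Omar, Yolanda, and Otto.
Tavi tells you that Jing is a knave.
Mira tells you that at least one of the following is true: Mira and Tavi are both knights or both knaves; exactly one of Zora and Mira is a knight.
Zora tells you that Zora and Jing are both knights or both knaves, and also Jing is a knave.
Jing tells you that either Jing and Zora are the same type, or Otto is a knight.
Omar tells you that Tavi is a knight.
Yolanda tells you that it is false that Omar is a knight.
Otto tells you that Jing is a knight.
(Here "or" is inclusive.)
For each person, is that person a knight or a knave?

Tavi is a knave, Mira is a knight, Zora is a knave, Jing is a knight, Omar is a knave, Yolanda is a knight, and Otto is a knight.

Tavi is a knave; "Jing is a knave" is false, as required.
Since Mira is a knight, "at least one of the following is true: Mira and Tavi are both knights or both knaves; exactly one of Zora and Mira is a knight" needs to be True, which holds.
Zora is a knave, so "Zora and Jing are both knights or both knaves, and also Jing is a knave" must be false — and it is.
Jing is a knight, and the claim "either Jing and Zora are the same type, or Otto is a knight" is indeed True.
Omar (knave): "Tavi is a knight" — false. ✓
Yolanda is a knight; "it is false that Omar is a knight" is True, as required.
Otto is a knight, and the claim "Jing is a knight" is indeed True.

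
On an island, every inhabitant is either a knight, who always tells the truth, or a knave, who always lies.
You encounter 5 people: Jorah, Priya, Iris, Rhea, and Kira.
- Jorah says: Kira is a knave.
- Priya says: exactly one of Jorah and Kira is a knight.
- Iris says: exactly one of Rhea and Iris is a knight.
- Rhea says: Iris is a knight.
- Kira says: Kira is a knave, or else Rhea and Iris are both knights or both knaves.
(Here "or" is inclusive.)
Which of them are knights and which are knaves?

Knights: Priya and Kira. Knaves: Jorah, Iris, and Rhea.

Jorah (knave): "Kira is a knave" — False. ✓
As a knight, Priya's statement "exactly one of Jorah and Kira is a knight" should be True; it is.
Iris (knave): "exactly one of Rhea and Iris is a knight" — False. ✓
Rhea is a knave, and the claim "Iris is a knight" is indeed False.
As a knight, Kira's statement "Kira is a knave, or else Rhea and Iris are both knights or both knaves" should be True; it is.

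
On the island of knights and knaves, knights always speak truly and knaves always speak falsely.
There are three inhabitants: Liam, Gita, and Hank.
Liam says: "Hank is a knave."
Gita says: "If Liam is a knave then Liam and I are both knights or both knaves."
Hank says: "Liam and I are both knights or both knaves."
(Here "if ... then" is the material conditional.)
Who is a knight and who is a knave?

Liam is a knight, Gita is a knight, and Hank is a knave.

Since Liam is a knight, "Hank is a knave" needs to be True, which holds.
Gita is a knight; "if Liam is a knave then Liam and I are both knights or both knaves" is True, as required.
Since Hank is a knave, "Liam and I are both knights or both knaves" needs to be False, which holds.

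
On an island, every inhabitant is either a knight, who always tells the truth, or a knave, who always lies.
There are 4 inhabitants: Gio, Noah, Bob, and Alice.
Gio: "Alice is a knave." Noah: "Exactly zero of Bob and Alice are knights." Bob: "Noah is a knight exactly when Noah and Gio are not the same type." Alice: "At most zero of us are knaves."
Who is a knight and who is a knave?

Knights: Gio and Noah. Knaves: Bob and Alice.

Suppose Gio is a knave. Then Gio's statement "Alice is a knave" would have to be false. Checking the 8 ways to assign the others, none is consistent with every speaker.
(For instance, with Noah=knight, Bob=knave, Alice=knave, Gio's claim "Alice is a knave" comes out true where it would need to be false.)
So Gio must be a knight, making "Alice is a knave" true. Taking Gio=knight, Noah=knight, Bob=knave, Alice=knave, each remaining statement checks out:
  Noah (knight): "exactly zero of Bob and Alice are knights" — true. ✓
  Bob (knave): "Noah is a knight exactly when Noah and Gio are not the same type" — false. ✓
  Alice (knave): "at most zero of us are knaves" — false. ✓
This is the unique consistent assignment.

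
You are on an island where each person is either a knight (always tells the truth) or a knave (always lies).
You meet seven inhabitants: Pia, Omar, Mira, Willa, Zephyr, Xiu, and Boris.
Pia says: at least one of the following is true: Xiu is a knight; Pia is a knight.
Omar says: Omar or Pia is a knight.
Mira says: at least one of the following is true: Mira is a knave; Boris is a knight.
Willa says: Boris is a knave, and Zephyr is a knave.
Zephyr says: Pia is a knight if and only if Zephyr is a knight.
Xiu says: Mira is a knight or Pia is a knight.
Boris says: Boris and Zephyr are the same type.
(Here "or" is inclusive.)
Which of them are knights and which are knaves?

Pia is a knight, Omar is a knight, Mira is a knight, Willa is a knave, Zephyr is a knight, Xiu is a knight, and Boris is a knight.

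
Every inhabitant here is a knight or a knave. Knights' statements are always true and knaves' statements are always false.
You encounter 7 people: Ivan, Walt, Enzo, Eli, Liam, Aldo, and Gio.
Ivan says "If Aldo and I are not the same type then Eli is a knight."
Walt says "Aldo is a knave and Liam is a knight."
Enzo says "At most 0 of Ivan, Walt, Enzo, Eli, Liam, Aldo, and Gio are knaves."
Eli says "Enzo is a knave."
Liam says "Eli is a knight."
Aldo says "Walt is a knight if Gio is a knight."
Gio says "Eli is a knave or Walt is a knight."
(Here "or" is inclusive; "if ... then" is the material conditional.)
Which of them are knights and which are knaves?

Ivan is a knight, and the claim "if Aldo and I are not the same type then Eli is a knight" is indeed true.
Walt is a knave, and the claim "Aldo is a knave and Liam is a knight" is indeed False.
Enzo (knave): "at most 0 of Ivan, Walt, Enzo, Eli, Liam, Aldo, and Gio are knaves" — False. ✓
Since Eli is a knight, "Enzo is a knave" needs to be true, which holds.
Liam is a knight, so "Eli is a knight" must be true — and it is.
Aldo is a knight, so "Walt is a knight if Gio is a knight" must be true — and it is.
Since Gio is a knave, "Eli is a knave or Walt is a knight" needs to be False, which holds.

Ivan is a knight, Walt is a knave, Enzo is a knave, Eli is a knight, Liam is a knight, Aldo is a knight, and Gio is a knave.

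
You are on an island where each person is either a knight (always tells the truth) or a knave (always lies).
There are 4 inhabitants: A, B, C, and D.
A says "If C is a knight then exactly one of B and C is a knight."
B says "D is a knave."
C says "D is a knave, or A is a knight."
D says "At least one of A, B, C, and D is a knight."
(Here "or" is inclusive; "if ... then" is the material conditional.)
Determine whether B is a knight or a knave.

B is a knave.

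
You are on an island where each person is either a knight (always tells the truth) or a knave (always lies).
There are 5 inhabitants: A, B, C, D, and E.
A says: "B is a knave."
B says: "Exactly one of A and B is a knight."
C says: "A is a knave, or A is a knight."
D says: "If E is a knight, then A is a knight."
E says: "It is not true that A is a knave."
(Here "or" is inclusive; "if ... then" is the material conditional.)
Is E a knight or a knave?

E is a knave.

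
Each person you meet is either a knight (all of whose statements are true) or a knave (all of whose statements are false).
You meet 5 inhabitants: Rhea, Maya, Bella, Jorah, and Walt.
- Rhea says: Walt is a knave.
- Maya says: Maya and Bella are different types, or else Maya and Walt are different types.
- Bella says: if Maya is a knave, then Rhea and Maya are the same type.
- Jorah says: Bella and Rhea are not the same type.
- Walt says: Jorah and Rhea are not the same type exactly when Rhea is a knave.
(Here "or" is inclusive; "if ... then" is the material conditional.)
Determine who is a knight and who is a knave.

Knights: Rhea, Maya, and Bella. Knaves: Jorah and Walt.

Rhea is a knight, and the claim "Walt is a knave" is indeed true.
Maya (knight): "Maya and Bella are different types, or else Maya and Walt are different types" — true. ✓
Bella is a knight, so "if Maya is a knave, then Rhea and Maya are the same type" must be true — and it is.
Jorah (knave): "Bella and Rhea are not the same type" — false. ✓
As a knave, Walt's statement "Jorah and Rhea are not the same type exactly when Rhea is a knave" should be false; it is.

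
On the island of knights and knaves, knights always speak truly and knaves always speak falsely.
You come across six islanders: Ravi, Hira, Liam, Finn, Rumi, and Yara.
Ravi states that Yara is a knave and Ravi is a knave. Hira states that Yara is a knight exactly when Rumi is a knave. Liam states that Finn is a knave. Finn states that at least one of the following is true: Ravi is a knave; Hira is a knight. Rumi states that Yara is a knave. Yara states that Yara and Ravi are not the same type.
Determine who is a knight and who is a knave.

Ravi is a knave, Hira is a knight, Liam is a knave, Finn is a knight, Rumi is a knave, and Yara is a knight.

Ravi (knave): "Yara is a knave and Ravi is a knave" — false. ✓
Hira is a knight, and the claim "Yara is a knight exactly when Rumi is a knave" is indeed true.
Liam (knave): "Finn is a knave" — false. ✓
Finn is a knight, so "at least one of the following is true: Ravi is a knave; Hira is a knight" must be true — and it is.
As a knave, Rumi's statement "Yara is a knave" should be false; it is.
As a knight, Yara's statement "Yara and Ravi are not the same type" should be true; it is.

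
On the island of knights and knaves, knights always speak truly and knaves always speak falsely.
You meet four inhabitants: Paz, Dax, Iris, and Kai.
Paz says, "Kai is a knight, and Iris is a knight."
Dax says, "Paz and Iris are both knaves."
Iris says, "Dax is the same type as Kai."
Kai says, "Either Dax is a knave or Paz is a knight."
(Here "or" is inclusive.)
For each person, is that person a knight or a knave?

Suppose Paz is a knight. Then Paz's statement "Kai is a knight, and Iris is a knight" would have to be true. Checking the 8 ways to assign the others, none is consistent with every speaker.
(For instance, with Dax=knight, Iris=knave, Kai=knave, Paz's claim "Kai is a knight, and Iris is a knight" comes out false where it would need to be true.)
So Paz must be a knave, making "Kai is a knight, and Iris is a knight" false. Taking Paz=knave, Dax=knight, Iris=knave, Kai=knave, each remaining statement checks out:
  Dax (knight): "Paz and Iris are both knaves" — true. ✓
  Iris (knave): "Dax is the same type as Kai" — false. ✓
  Kai (knave): "either Dax is a knave or Paz is a knight" — false. ✓
This is the unique consistent assignment.

Knights: Dax. Knaves: Paz, Iris, and Kai.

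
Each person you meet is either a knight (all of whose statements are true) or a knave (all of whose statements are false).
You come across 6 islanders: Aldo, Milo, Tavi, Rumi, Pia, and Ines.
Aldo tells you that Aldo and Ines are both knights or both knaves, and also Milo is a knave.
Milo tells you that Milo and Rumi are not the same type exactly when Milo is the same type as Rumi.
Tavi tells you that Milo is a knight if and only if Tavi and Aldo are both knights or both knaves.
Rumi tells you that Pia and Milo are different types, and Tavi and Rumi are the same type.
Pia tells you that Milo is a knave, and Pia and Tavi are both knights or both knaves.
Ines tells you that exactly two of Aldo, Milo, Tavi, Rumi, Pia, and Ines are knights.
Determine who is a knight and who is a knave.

Aldo is a knave, Milo is a knave, Tavi is a knight, Rumi is a knave, Pia is a knave, and Ines is a knight.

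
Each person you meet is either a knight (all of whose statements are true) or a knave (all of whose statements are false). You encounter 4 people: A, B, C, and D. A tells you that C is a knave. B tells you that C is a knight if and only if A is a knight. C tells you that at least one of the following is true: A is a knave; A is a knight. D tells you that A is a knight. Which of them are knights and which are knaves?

Knights: C. Knaves: A, B, and D.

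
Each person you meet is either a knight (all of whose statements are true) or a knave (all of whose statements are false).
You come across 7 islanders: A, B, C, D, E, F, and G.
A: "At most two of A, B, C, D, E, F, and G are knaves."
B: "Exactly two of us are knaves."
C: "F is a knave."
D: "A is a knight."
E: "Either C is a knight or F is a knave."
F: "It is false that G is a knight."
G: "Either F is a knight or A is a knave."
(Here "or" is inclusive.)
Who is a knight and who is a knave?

A is a knave, B is a knave, C is a knight, D is a knave, E is a knight, F is a knave, and G is a knight.

A is a knave, so "at most two of A, B, C, D, E, F, and G are knaves" must be False — and it is.
B is a knave, so "exactly two of us are knaves" must be False — and it is.
Since C is a knight, "F is a knave" needs to be true, which holds.
As a knave, D's statement "A is a knight" should be False; it is.
E is a knight, so "either C is a knight or F is a knave" must be true — and it is.
As a knave, F's statement "it is false that G is a knight" should be False; it is.
G is a knight, and the claim "either F is a knight or A is a knave" is indeed true.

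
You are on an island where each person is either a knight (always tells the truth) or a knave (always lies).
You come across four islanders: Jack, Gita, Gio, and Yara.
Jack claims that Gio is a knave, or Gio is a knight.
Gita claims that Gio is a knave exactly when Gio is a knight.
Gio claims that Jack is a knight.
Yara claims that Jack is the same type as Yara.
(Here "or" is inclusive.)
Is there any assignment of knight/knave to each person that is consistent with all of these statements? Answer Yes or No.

Yes

One consistent assignment: Jack=knight, Gita=knave, Gio=knight, Yara=knight.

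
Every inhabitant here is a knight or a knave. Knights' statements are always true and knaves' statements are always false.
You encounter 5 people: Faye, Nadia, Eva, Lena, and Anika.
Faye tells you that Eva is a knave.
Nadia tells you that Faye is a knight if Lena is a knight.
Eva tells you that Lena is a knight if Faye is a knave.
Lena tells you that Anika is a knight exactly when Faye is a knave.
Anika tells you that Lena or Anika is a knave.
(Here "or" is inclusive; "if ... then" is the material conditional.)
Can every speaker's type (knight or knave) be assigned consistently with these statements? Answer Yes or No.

No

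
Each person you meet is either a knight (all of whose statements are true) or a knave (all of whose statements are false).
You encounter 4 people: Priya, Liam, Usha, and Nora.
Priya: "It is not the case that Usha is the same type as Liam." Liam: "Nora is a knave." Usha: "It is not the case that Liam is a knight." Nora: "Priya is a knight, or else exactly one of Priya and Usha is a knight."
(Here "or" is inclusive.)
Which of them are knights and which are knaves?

Priya is a knight, Liam is a knave, Usha is a knight, and Nora is a knight.

Suppose Priya is a knave. Then Priya's statement "it is not the case that Usha is the same type as Liam" would have to be false. Checking the 8 ways to assign the others, none is consistent with every speaker.
(For instance, with Liam=knave, Usha=knight, Nora=knight, Priya's claim "it is not the case that Usha is the same type as Liam" comes out true where it would need to be false.)
So Priya must be a knight, making "it is not the case that Usha is the same type as Liam" true. Taking Priya=knight, Liam=knave, Usha=knight, Nora=knight, each remaining statement checks out:
  Liam (knave): "Nora is a knave" — false. ✓
  Usha (knight): "it is not the case that Liam is a knight" — true. ✓
  Nora (knight): "Priya is a knight, or else exactly one of Priya and Usha is a knight" — true. ✓
This is the unique consistent assignment.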